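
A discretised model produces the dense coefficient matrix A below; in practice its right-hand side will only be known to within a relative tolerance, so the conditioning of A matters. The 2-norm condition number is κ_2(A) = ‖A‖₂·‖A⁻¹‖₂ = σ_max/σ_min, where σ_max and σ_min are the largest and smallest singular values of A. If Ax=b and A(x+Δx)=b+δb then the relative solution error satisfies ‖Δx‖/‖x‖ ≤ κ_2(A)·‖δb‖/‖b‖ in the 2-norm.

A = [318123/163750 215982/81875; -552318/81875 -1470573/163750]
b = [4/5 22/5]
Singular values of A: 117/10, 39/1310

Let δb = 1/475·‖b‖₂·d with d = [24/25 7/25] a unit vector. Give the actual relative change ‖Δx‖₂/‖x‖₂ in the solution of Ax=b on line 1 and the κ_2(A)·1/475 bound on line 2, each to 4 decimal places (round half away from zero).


0.0047
0.8274

from the listed singular values, σ₁ = 117/10, σ_n = 39/1310
κ_2(A) = (117/10) / (39/1310) = 393.0000
worst-case relative error ≤ 393.0000 × 1/475 = 0.8274
solve Ax = b  →  x = [-53.9487 40.0342]
2-norm of b is 4.4721; of x, 67.1804
δb = ε·‖b‖·d = [0.0090 0.0026]; solving A·Δx = δb gives ‖Δx‖ = 0.3162
relative error = 0.0047
tightness: 0.0047 against a bound of 0.8274 (unrounded ratio ≈ 0.0057)


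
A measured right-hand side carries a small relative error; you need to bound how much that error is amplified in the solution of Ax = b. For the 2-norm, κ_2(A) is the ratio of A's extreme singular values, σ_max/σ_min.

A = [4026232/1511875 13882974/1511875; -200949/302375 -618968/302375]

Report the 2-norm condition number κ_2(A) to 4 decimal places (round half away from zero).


M = AᵀA = [10243936129/1359765625 35101486728/1359765625; 35101486728/1359765625 120353956996/1359765625]. tr(M)=208956629/2175625, det(M)=23059204/54390625
solving λ² − 208956629/2175625·λ + 23059204/54390625 = 0 gives λ = 2401/25, 9604/2175625
so κ_2 = √((2401/25) / (9604/2175625)) = 147.5000

147.5000


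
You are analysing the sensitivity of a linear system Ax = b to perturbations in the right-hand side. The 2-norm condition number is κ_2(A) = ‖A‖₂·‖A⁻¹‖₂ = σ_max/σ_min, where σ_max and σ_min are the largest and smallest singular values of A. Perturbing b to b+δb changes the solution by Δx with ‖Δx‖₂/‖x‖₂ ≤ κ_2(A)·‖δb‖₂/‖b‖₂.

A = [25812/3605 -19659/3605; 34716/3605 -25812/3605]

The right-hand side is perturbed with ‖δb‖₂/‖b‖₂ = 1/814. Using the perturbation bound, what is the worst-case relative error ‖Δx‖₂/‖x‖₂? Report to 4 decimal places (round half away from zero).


form AᵀA = [74858400/519841 -56141100/519841; -56141100/519841 42109425/519841] with trace 116967825/519841 and determinant 810000/519841
λ_max, λ_min = (116967825/519841 ± √13679787800390625/270234665281)/2 = 225, 3600/519841
κ_2(A) = √(λ_max/λ_min) = √(225 / (3600/519841)) = 180.2500
worst-case relative error ≤ 180.2500 × 1/814 = 0.2214

0.2214


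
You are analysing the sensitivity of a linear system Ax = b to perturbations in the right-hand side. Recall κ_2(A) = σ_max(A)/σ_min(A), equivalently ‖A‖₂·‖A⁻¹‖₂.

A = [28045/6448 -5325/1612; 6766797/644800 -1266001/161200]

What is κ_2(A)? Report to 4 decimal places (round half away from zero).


396.8000

M = AᵀA = [317483798161/2460160000 -59527621413/615040000; -59527621413/615040000 11161625929/153760000]. tr(M)=19842792521/98406400, det(M)=25411681/98406400
eigenvalues of AᵀA: λ = (tr ± √(tr²−4·det))/2 = 5041/25, 5041/3936256
so κ_2 = √((5041/25) / (5041/3936256)) = 396.8000


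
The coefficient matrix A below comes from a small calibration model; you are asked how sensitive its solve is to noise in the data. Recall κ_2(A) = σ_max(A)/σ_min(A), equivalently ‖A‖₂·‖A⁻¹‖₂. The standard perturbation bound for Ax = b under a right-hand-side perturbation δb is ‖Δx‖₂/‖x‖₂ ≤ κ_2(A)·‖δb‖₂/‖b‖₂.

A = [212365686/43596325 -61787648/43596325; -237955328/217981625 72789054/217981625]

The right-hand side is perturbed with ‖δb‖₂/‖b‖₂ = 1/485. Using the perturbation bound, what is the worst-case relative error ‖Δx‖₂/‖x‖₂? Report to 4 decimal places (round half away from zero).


AᵀA = [704403541272964/28266501390625 -205449107415552/28266501390625; -205449107415552/28266501390625 59929257892036/28266501390625]; tr = 1222932478664/45226402225, det = 11424400/1809056089
λ_max, λ_min = (1222932478664/45226402225 ± √1495512178920316886224896/2045427458217484950625)/2 = 676/25, 422500/1809056089
σ_max=√(676/25)=(26/5), σ_min=√(422500/1809056089)=(650/42533) → κ = 340.2640
κ_2(A)·‖δb‖/‖b‖ = 0.7016

0.7016


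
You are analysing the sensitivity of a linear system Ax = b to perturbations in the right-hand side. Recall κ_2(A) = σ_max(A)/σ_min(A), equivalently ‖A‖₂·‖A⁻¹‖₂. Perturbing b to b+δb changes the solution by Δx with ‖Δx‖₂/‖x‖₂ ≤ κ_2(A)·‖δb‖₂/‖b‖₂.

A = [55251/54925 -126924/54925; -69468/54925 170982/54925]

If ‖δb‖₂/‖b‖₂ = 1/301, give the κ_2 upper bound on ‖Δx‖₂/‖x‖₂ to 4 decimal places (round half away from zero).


0.2807

form AᵀA = [315139041/120670225 -151123644/24134045; -151123644/24134045 1813781844/120670225] with trace 2519433/142805 and determinant 777924/17850625
λ_max, λ_min = (2519433/142805 ± √158599692887769/509831700625)/2 = 441/25, 1764/714025
κ_2(A) = √(λ_max/λ_min) = √((441/25) / (1764/714025)) = 84.5000
bound on ‖Δx‖/‖x‖: κ·ε = 84.5000·1/301 = 0.2807


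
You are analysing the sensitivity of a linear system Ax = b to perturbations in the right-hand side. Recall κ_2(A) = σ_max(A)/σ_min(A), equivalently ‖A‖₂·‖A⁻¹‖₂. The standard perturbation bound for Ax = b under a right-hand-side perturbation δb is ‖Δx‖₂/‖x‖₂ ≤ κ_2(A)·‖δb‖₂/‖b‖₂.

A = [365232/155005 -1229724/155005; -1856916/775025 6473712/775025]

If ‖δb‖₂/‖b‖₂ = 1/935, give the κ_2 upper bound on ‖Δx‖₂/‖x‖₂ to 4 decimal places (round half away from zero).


0.2287

AᵀA = [8065395216/714225625 -27645069312/714225625; -27645069312/714225625 94785344784/714225625]; tr = 164561184/1142761, det = 518400/1142761
λ_max, λ_min = (164561184/1142761 ± √27078013650272256/1305902703121)/2 = 144, 3600/1142761
so κ_2 = √(144 / (3600/1142761)) = 213.8000
κ_2(A)·‖δb‖/‖b‖ = 0.2287


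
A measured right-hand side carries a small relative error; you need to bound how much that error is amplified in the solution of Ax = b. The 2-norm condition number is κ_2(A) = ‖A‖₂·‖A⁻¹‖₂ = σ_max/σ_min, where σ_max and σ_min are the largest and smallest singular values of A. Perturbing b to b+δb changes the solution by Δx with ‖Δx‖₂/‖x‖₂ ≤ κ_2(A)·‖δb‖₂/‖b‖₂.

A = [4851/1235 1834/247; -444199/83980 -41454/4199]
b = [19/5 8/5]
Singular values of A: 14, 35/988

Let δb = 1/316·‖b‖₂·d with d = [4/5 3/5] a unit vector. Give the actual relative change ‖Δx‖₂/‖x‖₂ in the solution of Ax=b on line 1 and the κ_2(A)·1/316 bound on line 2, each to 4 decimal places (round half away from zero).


largest singular value 14, smallest 35/988
κ_2(A) = 14 / (35/988) = 395.2000
bound on ‖Δx‖/‖x‖: κ·ε = 395.2000·1/316 = 1.2506
solve Ax = b  →  x = [-99.5966 53.1992]
‖b‖₂ = 4.1231 and ‖x‖₂ = 112.9143
Δx = A⁻¹·δb where δb = 1/316·4.1231·d; ‖Δx‖ = 0.3683
dividing the unrounded norms, ‖Δx‖/‖x‖ = 0.0033
tightness: 0.0033 against a bound of 1.2506 (unrounded ratio ≈ 0.0026)

0.0033
1.2506


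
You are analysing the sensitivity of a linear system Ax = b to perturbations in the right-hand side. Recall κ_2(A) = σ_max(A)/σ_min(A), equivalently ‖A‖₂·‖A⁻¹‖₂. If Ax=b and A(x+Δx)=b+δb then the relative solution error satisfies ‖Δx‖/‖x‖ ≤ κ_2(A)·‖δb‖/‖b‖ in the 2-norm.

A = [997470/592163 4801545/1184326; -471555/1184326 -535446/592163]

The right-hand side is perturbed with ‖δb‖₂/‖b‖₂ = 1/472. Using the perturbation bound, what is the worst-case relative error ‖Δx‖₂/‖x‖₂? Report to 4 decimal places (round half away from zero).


AᵀA = [2499791625/834400996 1499669640/208600249; 1499669640/208600249 14397170769/834400996]; tr = 49991013/2468642, det = 164025/19749136
solving λ² − 49991013/2468642·λ + 164025/19749136 = 0 gives λ = 81/4, 2025/4937284
κ_2(A) = √(λ_max/λ_min) = √((81/4) / (2025/4937284)) = 222.2000
worst-case relative error ≤ 222.2000 × 1/472 = 0.4708

0.4708


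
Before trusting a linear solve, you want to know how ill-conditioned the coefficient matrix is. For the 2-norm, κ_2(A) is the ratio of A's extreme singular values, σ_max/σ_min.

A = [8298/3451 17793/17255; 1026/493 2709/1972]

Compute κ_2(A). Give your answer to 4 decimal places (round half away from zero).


11.2000

M = AᵀA = [8424/833 44469/8330; 44469/8330 983097/333200]. tr(M)=256041/19600, det(M)=6561/4900
λ_max, λ_min = (256041/19600 ± √63499464081/384160000)/2 = 324/25, 81/784
κ_2(A) = √(λ_max/λ_min) = √((324/25) / (81/784)) = 11.2000


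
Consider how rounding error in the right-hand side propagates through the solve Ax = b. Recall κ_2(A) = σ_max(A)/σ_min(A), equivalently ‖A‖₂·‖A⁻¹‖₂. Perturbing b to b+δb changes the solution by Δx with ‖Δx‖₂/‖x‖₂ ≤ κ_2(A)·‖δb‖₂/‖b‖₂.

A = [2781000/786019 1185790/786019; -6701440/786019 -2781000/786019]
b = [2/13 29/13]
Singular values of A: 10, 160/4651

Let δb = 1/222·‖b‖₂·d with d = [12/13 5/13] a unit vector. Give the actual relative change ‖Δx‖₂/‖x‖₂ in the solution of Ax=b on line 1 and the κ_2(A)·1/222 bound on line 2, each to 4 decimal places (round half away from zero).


0.0101
1.3094

largest singular value 10, smallest 160/4651
κ_2(A) = 10 / (160/4651) = 290.6875
worst-case relative error ≤ 290.6875 × 1/222 = 1.3094
solve Ax = b  →  x = [-11.3649 26.7558]
2-norm of b is 2.2361; of x, 29.0694
Δx = A⁻¹·δb where δb = 1/222·2.2361·d; ‖Δx‖ = 0.2928
dividing the unrounded norms, ‖Δx‖/‖x‖ = 0.0101
so the bound overstates the realised error by a factor of ≈ 130.0025 (computed from the unrounded values)


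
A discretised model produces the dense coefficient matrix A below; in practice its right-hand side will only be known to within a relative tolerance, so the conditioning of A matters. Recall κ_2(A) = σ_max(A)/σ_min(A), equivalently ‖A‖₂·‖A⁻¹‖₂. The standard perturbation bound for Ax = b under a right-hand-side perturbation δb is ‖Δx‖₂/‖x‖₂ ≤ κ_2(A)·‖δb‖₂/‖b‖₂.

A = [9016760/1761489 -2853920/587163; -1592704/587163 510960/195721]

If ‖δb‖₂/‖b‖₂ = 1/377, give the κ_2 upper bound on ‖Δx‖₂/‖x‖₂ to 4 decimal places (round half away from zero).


M = AᵀA = [360319429696/10736482689 -114385411840/3578827563; -114385411840/3578827563 36313427200/1192942521]. tr(M)=817051456/12766329, det(M)=409600/12766329
char-poly roots: 64 and 6400/12766329
so κ_2 = √(64 / (6400/12766329)) = 357.3000
bound on ‖Δx‖/‖x‖: κ·ε = 357.3000·1/377 = 0.9477

0.9477


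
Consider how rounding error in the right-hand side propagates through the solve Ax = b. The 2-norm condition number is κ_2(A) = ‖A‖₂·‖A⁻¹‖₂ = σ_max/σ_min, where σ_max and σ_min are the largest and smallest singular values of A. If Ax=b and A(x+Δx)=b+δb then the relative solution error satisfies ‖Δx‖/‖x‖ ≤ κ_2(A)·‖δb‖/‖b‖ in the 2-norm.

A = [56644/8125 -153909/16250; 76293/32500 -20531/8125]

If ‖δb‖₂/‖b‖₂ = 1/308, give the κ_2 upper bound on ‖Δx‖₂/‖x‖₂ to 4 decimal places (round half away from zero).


0.1055

form AᵀA = [91451689/1690000 -30403863/422500; -30403863/422500 40598509/422500] with trace 10153829/67600 and determinant 5764801/270400
solving λ² − 10153829/67600·λ + 5764801/270400 = 0 gives λ = 2401/16, 2401/16900
κ_2(A) = √(λ_max/λ_min) = √((2401/16) / (2401/16900)) = 32.5000
bound on ‖Δx‖/‖x‖: κ·ε = 32.5000·1/308 = 0.1055


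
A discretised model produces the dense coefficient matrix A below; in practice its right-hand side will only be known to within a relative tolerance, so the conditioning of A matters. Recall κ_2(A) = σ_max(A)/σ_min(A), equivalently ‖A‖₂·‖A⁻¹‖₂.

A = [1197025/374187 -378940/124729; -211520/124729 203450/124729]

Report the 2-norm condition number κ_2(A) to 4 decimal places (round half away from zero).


379.5000

form AᵀA = [6351333025/484484121 -2016269500/161494707; -2016269500/161494707 640094900/53831569] with trace 14402125/576081 and determinant 2500/576081
λ_max, λ_min = (14402125/576081 ± √207415443705625/331869318561)/2 = 25, 100/576081
σ_max=√25=5, σ_min=√(100/576081)=(10/759) → κ = 379.5000


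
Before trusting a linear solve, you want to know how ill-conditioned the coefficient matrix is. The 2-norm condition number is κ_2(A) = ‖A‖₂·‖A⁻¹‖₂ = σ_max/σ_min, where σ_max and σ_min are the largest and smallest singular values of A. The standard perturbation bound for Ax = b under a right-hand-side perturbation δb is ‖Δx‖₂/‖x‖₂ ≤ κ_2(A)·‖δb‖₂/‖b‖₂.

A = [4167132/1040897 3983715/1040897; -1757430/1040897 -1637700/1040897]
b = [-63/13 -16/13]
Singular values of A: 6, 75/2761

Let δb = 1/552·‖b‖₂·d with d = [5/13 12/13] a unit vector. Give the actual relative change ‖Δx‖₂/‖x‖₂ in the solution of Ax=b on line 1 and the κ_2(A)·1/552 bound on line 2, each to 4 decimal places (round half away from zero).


0.0030
0.4001

from the listed singular values, σ₁ = 6, σ_n = 75/2761
κ = σ_max/σ_min = 6/(75/2761) = 220.8800
worst-case relative error ≤ 220.8800 × 1/552 = 0.4001
solve Ax = b  →  x = [75.6828 -80.4336]
2-norm of b is 5.0000; of x, 110.4420
with δb = [0.0035 0.0084], A·Δx = δb → ‖Δx‖ = 0.3335
dividing the unrounded norms, ‖Δx‖/‖x‖ = 0.0030
realised/bound (from unrounded values) ≈ 0.0075


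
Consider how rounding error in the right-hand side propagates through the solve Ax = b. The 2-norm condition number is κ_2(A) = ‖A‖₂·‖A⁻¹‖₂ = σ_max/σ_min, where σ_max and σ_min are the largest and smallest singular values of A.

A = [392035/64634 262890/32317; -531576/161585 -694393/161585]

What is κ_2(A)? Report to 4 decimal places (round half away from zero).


190.1000

M = AᵀA = [17206152961/361380100 5734943487/90345025; 5734943487/90345025 7646921941/90345025]. tr(M)=1911753629/14455204, det(M)=6996025/14455204
eigenvalues of AᵀA: λ = (tr ± √(tr²−4·det))/2 = 529/4, 13225/3613801
σ_max=√(529/4)=(23/2), σ_min=√(13225/3613801)=(115/1901) → κ = 190.1000


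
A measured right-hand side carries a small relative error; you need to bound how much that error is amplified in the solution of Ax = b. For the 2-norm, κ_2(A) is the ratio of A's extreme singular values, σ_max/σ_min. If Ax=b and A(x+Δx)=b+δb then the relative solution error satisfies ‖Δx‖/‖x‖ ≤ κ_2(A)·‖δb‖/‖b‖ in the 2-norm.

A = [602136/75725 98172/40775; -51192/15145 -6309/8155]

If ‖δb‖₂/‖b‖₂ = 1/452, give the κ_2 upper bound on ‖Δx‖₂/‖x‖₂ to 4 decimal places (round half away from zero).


form AᵀA = [2533037184/33930625 5168242584/237514375; 5168242584/237514375 10632828609/1662600625] with trace 215602641/2660161 and determinant 10497600/2660161
λ_max, λ_min = (215602641/2660161 ± √46372797581720481/7076456545921)/2 = 81, 129600/2660161
κ = σ_max/σ_min = 9/(360/1631) = 40.7750
worst-case relative error ≤ 40.7750 × 1/452 = 0.0902

0.0902


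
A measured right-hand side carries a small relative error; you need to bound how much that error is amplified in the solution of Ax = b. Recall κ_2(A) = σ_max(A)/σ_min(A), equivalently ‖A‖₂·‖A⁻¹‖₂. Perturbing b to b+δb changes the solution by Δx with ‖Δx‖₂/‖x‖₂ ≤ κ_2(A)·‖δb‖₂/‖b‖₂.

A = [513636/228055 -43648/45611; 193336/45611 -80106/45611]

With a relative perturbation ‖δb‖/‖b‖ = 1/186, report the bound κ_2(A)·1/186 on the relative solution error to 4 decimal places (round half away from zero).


1.4425

form AᵀA = [4146339664/179962225 -345522672/35992445; -345522672/35992445 28796260/7198489] with trace 4866246164/179962225 and determinant 1827904/179962225
λ_max, λ_min = (4866246164/179962225 ± √23679035913961009296/32386402426950625)/2 = 676/25, 2704/7198489
κ_2(A) = √(λ_max/λ_min) = √((676/25) / (2704/7198489)) = 268.3000
worst-case relative error ≤ 268.3000 × 1/186 = 1.4425


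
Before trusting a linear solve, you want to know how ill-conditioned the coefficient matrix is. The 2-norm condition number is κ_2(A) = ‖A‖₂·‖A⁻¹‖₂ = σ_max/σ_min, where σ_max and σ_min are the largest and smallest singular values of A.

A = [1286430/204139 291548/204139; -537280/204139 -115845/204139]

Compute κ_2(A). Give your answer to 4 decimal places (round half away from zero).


268.1000

AᵀA = [11500425700/246584209 2587557960/246584209; 2587557960/246584209 582368641/246584209]; tr = 7187861/146689, det = 4900/146689
eigenvalues of AᵀA: λ = (tr ± √(tr²−4·det))/2 = 49, 100/146689
κ_2(A) = √(λ_max/λ_min) = √(49 / (100/146689)) = 268.1000


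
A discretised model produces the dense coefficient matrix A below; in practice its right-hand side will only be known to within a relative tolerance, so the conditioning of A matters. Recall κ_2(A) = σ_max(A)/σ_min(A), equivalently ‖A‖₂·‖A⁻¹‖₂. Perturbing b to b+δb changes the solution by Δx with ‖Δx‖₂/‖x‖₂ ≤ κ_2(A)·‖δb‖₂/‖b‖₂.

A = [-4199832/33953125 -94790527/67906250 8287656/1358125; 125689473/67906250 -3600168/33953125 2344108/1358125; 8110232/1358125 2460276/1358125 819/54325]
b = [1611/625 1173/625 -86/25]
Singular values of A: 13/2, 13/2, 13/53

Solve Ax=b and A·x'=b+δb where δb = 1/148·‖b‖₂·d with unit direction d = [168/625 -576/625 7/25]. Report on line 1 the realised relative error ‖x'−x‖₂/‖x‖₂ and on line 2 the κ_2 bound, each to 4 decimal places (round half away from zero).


from the listed singular values, σ₁ = 13/2, σ_n = 13/53
κ_2(A) = (13/2) / (13/53) = 26.5000
κ_2(A)·‖δb‖/‖b‖ = 0.1791
solve Ax = b  →  x = [1.8127 -7.8633 -1.3396]
2-norm of b is 4.6904; of x, 8.1799
with δb = [0.0085 -0.0292 0.0089], A·Δx = δb → ‖Δx‖ = 0.1292
dividing the unrounded norms, ‖Δx‖/‖x‖ = 0.0158
realised/bound (from unrounded values) ≈ 0.0882

0.0158
0.1791


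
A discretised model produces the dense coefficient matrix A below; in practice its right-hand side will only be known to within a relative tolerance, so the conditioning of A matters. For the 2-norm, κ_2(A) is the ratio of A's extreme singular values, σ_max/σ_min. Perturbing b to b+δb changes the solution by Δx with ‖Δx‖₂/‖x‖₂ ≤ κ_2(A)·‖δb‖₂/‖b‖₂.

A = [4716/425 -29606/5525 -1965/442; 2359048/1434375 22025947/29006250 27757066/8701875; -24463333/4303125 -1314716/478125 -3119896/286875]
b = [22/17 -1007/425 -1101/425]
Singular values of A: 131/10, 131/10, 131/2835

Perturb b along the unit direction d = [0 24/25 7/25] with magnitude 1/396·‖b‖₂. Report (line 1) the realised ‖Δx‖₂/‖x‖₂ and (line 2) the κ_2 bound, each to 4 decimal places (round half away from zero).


0.0031
0.7159

largest singular value 131/10, smallest 131/2835
condition number: (131/10) ÷ (131/2835) = 283.5000
bound on ‖Δx‖/‖x‖: κ·ε = 283.5000·1/396 = 0.7159
solve Ax = b  →  x = [18.3252 57.5223 -23.8849]
2-norm of b is 3.7417; of x, 64.9239
δb = ε·‖b‖·d = [0.0000 0.0091 0.0026]; solving A·Δx = δb gives ‖Δx‖ = 0.2045
relative error = 0.0031
tightness: 0.0031 against a bound of 0.7159 (unrounded ratio ≈ 0.0044)


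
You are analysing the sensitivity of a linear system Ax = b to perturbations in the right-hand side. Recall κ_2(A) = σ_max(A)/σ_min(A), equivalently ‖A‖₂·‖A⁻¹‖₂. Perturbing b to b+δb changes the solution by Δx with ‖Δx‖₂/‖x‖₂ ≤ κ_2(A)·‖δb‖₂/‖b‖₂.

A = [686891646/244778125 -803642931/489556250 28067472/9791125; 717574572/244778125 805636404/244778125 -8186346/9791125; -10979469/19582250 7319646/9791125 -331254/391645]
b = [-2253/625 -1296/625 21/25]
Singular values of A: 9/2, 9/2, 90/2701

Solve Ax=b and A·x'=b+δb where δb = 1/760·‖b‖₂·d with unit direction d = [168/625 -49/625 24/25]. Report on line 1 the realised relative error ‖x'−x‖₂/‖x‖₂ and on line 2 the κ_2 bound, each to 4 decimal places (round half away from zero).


0.1777
0.1777

σ_max = 9/2, σ_min = 90/2701
condition number: (9/2) ÷ (90/2701) = 135.0500
perturbation bound = 135.0500·1/760 = 0.1777
solve Ax = b  →  x = [-0.8230 -0.0138 -0.4598]
2-norm of b is 4.2426; of x, 0.9428
Δx = A⁻¹·δb where δb = 1/760·4.2426·d; ‖Δx‖ = 0.1675
realised ‖Δx‖/‖x‖ = 0.1777
tightness: 0.1777 against a bound of 0.1777; the bound is attained (ratio 1)


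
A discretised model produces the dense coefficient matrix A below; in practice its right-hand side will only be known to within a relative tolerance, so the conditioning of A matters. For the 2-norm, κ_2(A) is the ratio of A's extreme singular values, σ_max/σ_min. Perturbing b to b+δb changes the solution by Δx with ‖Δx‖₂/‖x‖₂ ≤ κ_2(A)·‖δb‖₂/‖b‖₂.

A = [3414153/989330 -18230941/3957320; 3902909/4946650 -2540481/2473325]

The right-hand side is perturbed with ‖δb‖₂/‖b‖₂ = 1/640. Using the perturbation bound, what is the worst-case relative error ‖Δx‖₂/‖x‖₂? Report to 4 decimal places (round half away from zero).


form AᵀA = [91208719913/7278211250 -972874882197/58225690000; -972874882197/58225690000 5188720429009/232902760000] with trace 324295978649/9316110400 and determinant 12117361/1490577664
char-poly roots: 3481/100 and 87025/372644416
so κ_2 = √((3481/100) / (87025/372644416)) = 386.0800
perturbation bound = 386.0800·1/640 = 0.6033

0.6033


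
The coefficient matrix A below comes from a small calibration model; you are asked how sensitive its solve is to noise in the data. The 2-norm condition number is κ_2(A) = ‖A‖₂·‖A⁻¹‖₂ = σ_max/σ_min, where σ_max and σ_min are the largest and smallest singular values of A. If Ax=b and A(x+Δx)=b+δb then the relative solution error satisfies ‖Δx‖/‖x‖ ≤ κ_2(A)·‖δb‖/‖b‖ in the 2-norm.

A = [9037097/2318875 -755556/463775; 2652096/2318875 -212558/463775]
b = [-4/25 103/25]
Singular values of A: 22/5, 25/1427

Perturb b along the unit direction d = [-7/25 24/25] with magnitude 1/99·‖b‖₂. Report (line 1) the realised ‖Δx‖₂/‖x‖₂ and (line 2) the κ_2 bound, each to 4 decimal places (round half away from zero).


largest singular value 22/5, smallest 25/1427
condition number: (22/5) ÷ (25/1427) = 251.1520
worst-case relative error ≤ 251.1520 × 1/99 = 2.5369
solve Ax = b  →  x = [88.0252 210.6695]
2-norm of b is 4.1231; of x, 228.3201
re-solving with b+δb shifts x by Δx of norm 2.3772
realised ‖Δx‖/‖x‖ = 0.0104
tightness: 0.0104 against a bound of 2.5369 (unrounded ratio ≈ 0.0041)

0.0104
2.5369


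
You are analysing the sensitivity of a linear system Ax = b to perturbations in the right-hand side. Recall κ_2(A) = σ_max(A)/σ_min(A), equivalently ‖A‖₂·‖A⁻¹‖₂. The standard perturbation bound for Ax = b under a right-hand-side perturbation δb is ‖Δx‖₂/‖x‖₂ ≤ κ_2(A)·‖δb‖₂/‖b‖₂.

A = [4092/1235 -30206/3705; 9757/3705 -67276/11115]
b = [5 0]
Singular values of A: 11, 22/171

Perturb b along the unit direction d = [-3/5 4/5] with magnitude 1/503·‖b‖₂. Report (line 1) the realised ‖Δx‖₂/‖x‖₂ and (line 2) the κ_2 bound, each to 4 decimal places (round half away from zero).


0.0033
0.1700

σ_max = 11, σ_min = 22/171
κ_2(A) = 11 / (22/171) = 85.5000
worst-case relative error ≤ 85.5000 × 1/503 = 0.1700
solve Ax = b  →  x = [-21.3846 -9.3042]
‖b‖ = 5.0000, ‖x‖ = 23.3210
Δx = A⁻¹·δb where δb = 1/503·5.0000·d; ‖Δx‖ = 0.0773
relative error = 0.0033
realised/bound (from unrounded values) ≈ 0.0195


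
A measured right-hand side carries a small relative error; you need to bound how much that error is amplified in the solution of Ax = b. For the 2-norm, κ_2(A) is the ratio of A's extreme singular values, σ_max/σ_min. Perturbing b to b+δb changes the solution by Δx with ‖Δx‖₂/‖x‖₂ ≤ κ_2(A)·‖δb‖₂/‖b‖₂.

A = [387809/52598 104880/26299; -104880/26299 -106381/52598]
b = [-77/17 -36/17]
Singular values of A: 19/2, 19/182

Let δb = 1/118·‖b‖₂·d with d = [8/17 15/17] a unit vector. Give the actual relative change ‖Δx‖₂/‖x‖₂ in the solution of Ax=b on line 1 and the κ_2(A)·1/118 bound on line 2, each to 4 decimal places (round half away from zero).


0.0106
0.7712

σ_max = 19/2, σ_min = 19/182
condition number: (19/2) ÷ (19/182) = 91.0000
bound on ‖Δx‖/‖x‖: κ·ε = 91.0000·1/118 = 0.7712
solve Ax = b  →  x = [17.7523 -33.9567]
‖b‖ = 5.0000, ‖x‖ = 38.3171
Δx = A⁻¹·δb where δb = 1/118·5.0000·d; ‖Δx‖ = 0.4059
realised ‖Δx‖/‖x‖ = 0.0106
realised/bound (from unrounded values) ≈ 0.0137


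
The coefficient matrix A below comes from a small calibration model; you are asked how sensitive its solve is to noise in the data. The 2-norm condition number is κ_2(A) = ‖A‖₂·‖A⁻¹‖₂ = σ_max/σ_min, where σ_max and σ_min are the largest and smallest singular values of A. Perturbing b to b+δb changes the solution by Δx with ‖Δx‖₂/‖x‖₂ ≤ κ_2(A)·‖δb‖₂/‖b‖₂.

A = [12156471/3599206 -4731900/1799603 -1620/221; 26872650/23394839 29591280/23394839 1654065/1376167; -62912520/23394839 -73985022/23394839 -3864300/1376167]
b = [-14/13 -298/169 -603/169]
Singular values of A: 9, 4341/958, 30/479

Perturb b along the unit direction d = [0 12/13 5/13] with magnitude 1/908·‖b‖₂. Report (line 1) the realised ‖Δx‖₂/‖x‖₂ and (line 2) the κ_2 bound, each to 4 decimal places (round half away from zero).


0.0015
0.1583

largest singular value 9, smallest 30/479
κ = σ_max/σ_min = 9/(30/479) = 143.7000
perturbation bound = 143.7000·1/908 = 0.1583
solve Ax = b  →  x = [-19.5490 37.5924 -22.3451]
‖b‖₂ = 4.1231 and ‖x‖₂ = 47.9025
δb = ε·‖b‖·d = [0.0000 0.0042 0.0017]; solving A·Δx = δb gives ‖Δx‖ = 0.0725
realised ‖Δx‖/‖x‖ = 0.0015
so the bound overstates the realised error by a factor of ≈ 104.5627 (computed from the unrounded values)


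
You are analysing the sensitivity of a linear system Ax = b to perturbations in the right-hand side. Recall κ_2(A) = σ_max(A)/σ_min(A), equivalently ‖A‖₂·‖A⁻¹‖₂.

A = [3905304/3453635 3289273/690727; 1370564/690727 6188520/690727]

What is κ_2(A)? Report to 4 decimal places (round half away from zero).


158.5600

form AᵀA = [215268308944/41271954025 191191780728/8254390805; 191191780728/8254390805 169955351761/1650878161] with trace 2655652649/24552025 and determinant 456976/982081
char-poly roots: 2704/25 and 4225/982081
σ_max=√(2704/25)=(52/5), σ_min=√(4225/982081)=(65/991) → κ = 158.5600


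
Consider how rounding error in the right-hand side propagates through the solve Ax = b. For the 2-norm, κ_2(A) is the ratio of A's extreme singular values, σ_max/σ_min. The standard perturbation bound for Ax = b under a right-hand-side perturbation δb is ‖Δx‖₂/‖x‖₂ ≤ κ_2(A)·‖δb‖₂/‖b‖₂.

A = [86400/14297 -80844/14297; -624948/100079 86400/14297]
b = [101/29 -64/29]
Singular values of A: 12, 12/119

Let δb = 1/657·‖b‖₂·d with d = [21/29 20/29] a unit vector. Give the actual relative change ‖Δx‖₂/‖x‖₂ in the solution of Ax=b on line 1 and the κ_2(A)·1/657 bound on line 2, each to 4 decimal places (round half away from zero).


0.0063
0.1811

σ_max = 12, σ_min = 12/119
κ_2(A) = 12 / (12/119) = 119.0000
bound on ‖Δx‖/‖x‖: κ·ε = 119.0000·1/657 = 0.1811
solve Ax = b  →  x = [7.0805 6.9511]
2-norm of b is 4.1231; of x, 9.9223
δb = ε·‖b‖·d = [0.0045 0.0043]; solving A·Δx = δb gives ‖Δx‖ = 0.0622
relative error = 0.0063
realised/bound (from unrounded values) ≈ 0.0346


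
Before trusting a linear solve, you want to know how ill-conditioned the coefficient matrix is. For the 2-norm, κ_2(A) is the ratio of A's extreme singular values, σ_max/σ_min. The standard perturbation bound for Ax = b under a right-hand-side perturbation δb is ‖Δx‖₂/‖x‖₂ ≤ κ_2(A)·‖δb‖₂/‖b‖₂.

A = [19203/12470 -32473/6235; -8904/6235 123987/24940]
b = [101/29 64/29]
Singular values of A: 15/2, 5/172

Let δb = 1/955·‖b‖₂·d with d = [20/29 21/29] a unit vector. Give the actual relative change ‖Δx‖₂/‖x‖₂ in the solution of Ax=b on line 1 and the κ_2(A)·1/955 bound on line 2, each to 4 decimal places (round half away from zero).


0.0011
0.2702

largest singular value 15/2, smallest 5/172
κ = σ_max/σ_min = (15/2)/(5/172) = 258.0000
worst-case relative error ≤ 258.0000 × 1/955 = 0.2702
solve Ax = b  →  x = [132.1333 38.4000]
2-norm of b is 4.1231; of x, 137.6001
Δx = A⁻¹·δb where δb = 1/955·4.1231·d; ‖Δx‖ = 0.1485
relative error = 0.0011
so the bound overstates the realised error by a factor of ≈ 250.2969 (computed from the unrounded values)


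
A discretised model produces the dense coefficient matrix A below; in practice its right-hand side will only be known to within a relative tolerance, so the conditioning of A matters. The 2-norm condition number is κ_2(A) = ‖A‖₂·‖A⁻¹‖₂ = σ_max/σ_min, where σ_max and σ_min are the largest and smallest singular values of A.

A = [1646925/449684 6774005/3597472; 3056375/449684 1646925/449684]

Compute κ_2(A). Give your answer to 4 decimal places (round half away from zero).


M = AᵀA = [20854308125/349854152 177942011625/5597666432; 177942011625/5597666432 759440515225/44781331456]. tr(M)=11864332025/154952704, det(M)=937890625/2479243264
eigenvalues of AᵀA: λ = (tr ± √(tr²−4·det))/2 = 1225/16, 765625/154952704
so κ_2 = √((1225/16) / (765625/154952704)) = 124.4800

124.4800


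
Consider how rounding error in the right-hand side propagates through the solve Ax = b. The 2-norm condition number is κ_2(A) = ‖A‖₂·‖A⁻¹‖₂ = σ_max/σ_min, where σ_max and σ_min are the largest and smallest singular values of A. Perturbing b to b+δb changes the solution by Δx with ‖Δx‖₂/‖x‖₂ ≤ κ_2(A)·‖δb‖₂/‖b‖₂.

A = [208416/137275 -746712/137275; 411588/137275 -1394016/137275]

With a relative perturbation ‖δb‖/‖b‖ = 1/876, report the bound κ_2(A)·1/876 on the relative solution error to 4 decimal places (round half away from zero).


form AᵀA = [29459088/2608225 -100953216/2608225; -100953216/2608225 346139712/2608225] with trace 15023952/104329 and determinant 82944/104329
λ_max, λ_min = (15023952/104329 ± √225684519840000/10884540241)/2 = 144, 576/104329
so κ_2 = √(144 / (576/104329)) = 161.5000
κ_2(A)·‖δb‖/‖b‖ = 0.1844

0.1844


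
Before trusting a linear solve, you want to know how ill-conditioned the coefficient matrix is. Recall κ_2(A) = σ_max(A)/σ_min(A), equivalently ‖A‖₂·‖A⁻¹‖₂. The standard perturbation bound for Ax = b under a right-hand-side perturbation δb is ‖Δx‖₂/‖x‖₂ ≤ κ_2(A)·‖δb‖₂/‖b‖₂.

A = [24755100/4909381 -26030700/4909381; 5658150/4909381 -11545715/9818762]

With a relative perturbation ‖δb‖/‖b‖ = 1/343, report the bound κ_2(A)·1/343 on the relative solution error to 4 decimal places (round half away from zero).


form AᵀA = [383598832500/14337907081 -402769943625/14337907081; -402769943625/14337907081 1691667403225/57351628324] with trace 3835984225/68194564 and determinant 562500/17048641
solving λ² − 3835984225/68194564·λ + 562500/17048641 = 0 gives λ = 225/4, 10000/17048641
κ = σ_max/σ_min = (15/2)/(100/4129) = 309.6750
κ_2(A)·‖δb‖/‖b‖ = 0.9028

0.9028


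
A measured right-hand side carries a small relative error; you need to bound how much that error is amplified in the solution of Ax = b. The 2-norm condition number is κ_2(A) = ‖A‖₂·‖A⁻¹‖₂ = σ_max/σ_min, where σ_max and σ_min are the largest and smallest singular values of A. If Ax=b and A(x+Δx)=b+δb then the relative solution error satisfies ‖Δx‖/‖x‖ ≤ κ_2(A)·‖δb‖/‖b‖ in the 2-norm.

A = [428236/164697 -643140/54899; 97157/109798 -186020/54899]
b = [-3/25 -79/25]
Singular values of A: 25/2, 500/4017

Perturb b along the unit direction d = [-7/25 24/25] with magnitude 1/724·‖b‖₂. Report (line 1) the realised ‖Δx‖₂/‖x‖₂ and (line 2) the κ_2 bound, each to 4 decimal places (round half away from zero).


from the listed singular values, σ₁ = 25/2, σ_n = 500/4017
κ = σ_max/σ_min = (25/2)/(500/4017) = 100.4250
κ_2(A)·‖δb‖/‖b‖ = 0.1387
solve Ax = b  →  x = [-23.5317 -5.2126]
2-norm of b is 3.1623; of x, 24.1021
δb = ε·‖b‖·d = [-0.0012 0.0042]; solving A·Δx = δb gives ‖Δx‖ = 0.0351
realised ‖Δx‖/‖x‖ = 0.0015
so the bound overstates the realised error by a factor of ≈ 95.2720 (computed from the unrounded values)

0.0015
0.1387


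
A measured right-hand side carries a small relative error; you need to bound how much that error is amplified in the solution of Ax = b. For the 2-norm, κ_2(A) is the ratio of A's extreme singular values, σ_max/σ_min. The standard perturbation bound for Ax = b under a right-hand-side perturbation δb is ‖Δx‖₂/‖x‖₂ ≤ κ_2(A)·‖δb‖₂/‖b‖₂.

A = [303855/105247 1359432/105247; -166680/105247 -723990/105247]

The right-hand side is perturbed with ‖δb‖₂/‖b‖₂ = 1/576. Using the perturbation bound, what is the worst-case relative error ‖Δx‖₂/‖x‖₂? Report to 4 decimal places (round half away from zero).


M = AᵀA = [415605825/38328481 1846868040/38328481; 1846868040/38328481 8208362916/38328481]. tr(M)=5130261/22801, det(M)=8100/22801
solving λ² − 5130261/22801·λ + 8100/22801 = 0 gives λ = 225, 36/22801
so κ_2 = √(225 / (36/22801)) = 377.5000
κ_2(A)·‖δb‖/‖b‖ = 0.6554

0.6554


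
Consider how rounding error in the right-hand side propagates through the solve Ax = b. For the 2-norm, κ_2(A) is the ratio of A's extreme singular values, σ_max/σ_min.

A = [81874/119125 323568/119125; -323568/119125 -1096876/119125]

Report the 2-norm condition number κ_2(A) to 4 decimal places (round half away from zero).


form AᵀA = [178239364/22705225 610249248/22705225; 610249248/22705225 2092533136/22705225] with trace 90830900/908209 and determinant 1000000/908209
char-poly roots: 100 and 10000/908209
κ_2(A) = √(λ_max/λ_min) = √(100 / (10000/908209)) = 95.3000

95.3000


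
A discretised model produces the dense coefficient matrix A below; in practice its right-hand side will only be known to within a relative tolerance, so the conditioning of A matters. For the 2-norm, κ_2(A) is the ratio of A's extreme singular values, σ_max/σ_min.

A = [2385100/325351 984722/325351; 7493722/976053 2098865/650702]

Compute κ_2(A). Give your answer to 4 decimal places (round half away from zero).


323.6250

M = AᵀA = [127650639124/1132793649 17729056765/377597883; 17729056765/377597883 9850111721/503463844]. tr(M)=3545879065/26811684, det(M)=1119364/6702921
char-poly roots: 529/4 and 8464/6702921
σ_max=√(529/4)=(23/2), σ_min=√(8464/6702921)=(92/2589) → κ = 323.6250


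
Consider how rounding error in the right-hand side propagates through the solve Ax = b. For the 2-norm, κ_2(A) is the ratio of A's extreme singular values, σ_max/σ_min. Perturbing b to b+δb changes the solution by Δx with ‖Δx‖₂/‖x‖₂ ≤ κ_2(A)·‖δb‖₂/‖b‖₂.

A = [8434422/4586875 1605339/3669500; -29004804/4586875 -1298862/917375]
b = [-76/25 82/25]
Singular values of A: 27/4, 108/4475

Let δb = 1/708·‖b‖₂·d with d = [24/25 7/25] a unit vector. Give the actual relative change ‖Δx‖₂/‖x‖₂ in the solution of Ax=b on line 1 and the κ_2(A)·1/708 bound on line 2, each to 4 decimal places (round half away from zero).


0.0032
0.3950

from the listed singular values, σ₁ = 27/4, σ_n = 108/4475
condition number: (27/4) ÷ (108/4475) = 279.6875
perturbation bound = 279.6875·1/708 = 0.3950
solve Ax = b  →  x = [17.6129 -80.9792]
‖b‖₂ = 4.4721 and ‖x‖₂ = 82.8725
Δx = A⁻¹·δb where δb = 1/708·4.4721·d; ‖Δx‖ = 0.2617
realised ‖Δx‖/‖x‖ = 0.0032
tightness: 0.0032 against a bound of 0.3950 (unrounded ratio ≈ 0.0080)


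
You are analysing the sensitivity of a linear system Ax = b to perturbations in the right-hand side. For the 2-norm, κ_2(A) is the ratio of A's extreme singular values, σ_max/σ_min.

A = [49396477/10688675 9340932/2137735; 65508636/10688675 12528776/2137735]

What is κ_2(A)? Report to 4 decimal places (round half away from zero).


AᵀA = [9284680455989/157583135525 1768485736836/31516627105; 1768485736836/31516627105 336859639568/6303325421]; tr = 610557636041/5433901225, det = 504990784/5433901225
solving λ² − 610557636041/5433901225·λ + 504990784/5433901225 = 0 gives λ = 2809/25, 179776/217356049
κ_2(A) = √(λ_max/λ_min) = √((2809/25) / (179776/217356049)) = 368.5750

368.5750


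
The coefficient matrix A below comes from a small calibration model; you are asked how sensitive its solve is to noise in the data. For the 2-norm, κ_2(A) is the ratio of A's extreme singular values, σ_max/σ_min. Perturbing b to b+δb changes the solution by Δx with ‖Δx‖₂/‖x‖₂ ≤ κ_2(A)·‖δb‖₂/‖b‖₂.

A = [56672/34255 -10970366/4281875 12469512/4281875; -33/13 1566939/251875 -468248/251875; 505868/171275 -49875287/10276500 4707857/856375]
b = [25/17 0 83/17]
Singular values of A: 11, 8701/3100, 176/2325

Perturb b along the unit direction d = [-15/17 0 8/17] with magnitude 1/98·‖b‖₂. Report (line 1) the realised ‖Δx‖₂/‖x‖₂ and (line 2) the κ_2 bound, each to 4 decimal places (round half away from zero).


0.0518
1.4828

from the listed singular values, σ₁ = 11, σ_n = 176/2325
condition number: 11 ÷ (176/2325) = 145.3125
κ_2(A)·‖δb‖/‖b‖ = 1.4828
solve Ax = b  →  x = [-12.0542 -3.6919 4.1050]
‖b‖ = 5.0990, ‖x‖ = 13.2584
δb = ε·‖b‖·d = [-0.0459 0.0000 0.0245]; solving A·Δx = δb gives ‖Δx‖ = 0.6873
dividing the unrounded norms, ‖Δx‖/‖x‖ = 0.0518
so the bound overstates the realised error by a factor of ≈ 28.6020 (computed from the unrounded values)


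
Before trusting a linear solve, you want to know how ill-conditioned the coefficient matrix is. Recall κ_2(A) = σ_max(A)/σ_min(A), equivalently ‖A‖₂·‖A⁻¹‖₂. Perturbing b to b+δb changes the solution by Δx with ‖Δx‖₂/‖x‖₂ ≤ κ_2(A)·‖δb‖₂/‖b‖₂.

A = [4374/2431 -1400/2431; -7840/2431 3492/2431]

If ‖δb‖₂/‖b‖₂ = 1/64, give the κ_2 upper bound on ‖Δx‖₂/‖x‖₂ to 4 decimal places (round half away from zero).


form AᵀA = [278884/20449 -115920/20449; -115920/20449 48976/20449] with trace 1940/121 and determinant 64/121
eigenvalues of AᵀA: λ = (tr ± √(tr²−4·det))/2 = 16, 4/121
κ_2(A) = √(λ_max/λ_min) = √(16 / (4/121)) = 22.0000
bound on ‖Δx‖/‖x‖: κ·ε = 22.0000·1/64 = 0.3438

0.3438


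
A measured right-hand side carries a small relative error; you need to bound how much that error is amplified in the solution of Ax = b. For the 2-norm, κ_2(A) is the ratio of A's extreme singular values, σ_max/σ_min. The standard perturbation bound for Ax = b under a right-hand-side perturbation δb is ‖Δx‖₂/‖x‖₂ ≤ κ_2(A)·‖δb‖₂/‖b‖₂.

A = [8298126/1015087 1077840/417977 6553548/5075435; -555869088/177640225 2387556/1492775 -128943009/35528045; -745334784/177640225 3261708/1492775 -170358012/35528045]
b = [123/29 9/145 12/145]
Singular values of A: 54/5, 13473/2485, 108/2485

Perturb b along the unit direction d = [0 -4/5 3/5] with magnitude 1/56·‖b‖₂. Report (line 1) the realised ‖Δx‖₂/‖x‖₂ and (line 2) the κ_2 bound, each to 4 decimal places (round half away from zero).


largest singular value 54/5, smallest 108/2485
condition number: (54/5) ÷ (108/2485) = 248.5000
κ_2(A)·‖δb‖/‖b‖ = 4.4375
solve Ax = b  →  x = [0.4337 0.3816 -0.2228]
‖b‖ = 4.2426, ‖x‖ = 0.6191
re-solving with b+δb shifts x by Δx of norm 1.7432
dividing the unrounded norms, ‖Δx‖/‖x‖ = 2.8155
tightness: 2.8155 against a bound of 4.4375 (unrounded ratio ≈ 0.6345)

2.8155
4.4375
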